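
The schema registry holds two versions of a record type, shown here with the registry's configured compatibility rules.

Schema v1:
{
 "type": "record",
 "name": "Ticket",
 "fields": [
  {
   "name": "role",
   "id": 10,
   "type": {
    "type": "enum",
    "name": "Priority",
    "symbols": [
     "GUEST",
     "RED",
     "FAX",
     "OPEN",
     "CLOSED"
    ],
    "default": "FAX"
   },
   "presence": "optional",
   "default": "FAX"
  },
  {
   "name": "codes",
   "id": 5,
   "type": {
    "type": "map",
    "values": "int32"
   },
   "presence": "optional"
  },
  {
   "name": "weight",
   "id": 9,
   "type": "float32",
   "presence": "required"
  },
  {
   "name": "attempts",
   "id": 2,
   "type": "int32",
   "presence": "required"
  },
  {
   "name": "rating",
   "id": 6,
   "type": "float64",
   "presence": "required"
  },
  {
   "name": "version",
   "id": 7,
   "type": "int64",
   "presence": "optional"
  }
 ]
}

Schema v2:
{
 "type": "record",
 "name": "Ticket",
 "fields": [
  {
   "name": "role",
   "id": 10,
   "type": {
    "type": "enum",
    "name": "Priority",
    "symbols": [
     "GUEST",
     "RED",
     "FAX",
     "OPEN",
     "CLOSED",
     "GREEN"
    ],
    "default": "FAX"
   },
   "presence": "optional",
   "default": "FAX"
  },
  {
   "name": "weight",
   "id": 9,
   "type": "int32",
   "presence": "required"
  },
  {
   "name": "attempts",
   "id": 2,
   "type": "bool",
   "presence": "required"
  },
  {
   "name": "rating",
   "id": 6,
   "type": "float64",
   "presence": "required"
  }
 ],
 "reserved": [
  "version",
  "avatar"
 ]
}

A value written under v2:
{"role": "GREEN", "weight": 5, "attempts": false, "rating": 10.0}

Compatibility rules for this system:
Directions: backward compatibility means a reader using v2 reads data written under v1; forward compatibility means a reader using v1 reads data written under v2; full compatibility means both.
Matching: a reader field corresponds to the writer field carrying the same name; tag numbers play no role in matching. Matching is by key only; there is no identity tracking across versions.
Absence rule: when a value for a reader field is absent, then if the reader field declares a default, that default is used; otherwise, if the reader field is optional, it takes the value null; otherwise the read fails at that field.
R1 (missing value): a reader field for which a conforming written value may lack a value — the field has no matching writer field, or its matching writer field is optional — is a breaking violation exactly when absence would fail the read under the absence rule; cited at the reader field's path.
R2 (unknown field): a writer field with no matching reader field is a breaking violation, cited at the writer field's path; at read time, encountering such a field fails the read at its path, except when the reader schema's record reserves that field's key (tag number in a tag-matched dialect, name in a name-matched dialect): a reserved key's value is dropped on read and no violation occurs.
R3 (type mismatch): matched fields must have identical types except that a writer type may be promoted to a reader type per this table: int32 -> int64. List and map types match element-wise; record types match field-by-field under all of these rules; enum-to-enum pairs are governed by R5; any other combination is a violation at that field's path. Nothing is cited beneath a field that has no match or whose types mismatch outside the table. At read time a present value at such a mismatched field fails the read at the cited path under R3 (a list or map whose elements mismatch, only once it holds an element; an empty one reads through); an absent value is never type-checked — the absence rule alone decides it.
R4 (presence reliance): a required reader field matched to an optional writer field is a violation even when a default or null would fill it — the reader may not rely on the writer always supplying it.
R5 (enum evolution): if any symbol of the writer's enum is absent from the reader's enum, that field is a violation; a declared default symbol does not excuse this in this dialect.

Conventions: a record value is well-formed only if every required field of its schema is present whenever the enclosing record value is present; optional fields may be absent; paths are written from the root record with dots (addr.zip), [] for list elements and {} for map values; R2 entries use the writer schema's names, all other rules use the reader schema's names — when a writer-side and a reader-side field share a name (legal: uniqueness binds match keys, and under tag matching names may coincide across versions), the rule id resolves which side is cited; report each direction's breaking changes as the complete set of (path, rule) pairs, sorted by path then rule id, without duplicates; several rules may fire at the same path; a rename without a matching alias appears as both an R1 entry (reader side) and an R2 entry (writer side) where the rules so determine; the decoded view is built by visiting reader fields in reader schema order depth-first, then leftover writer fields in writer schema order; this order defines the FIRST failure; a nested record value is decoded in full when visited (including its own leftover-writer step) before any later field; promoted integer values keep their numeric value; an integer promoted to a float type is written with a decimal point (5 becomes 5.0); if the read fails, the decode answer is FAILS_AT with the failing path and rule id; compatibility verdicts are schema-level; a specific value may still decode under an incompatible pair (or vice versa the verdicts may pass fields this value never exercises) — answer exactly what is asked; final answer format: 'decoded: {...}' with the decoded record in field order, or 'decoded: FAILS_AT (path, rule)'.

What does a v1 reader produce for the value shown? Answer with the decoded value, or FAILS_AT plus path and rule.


in Ticket below, arrows point writer -> reader
decoding the Ticket value with the v1 reader:
  read fails at role under R5
  => FAILS_AT (role, R5)
the rest of the Ticket diff is inert for this question:
  field attempts in record Ticket: type int32 changed to bool -> changes Ticket's schema-level verdicts only — the decode of this value is the same
  removed field codes from record Ticket -> changes Ticket's schema-level verdicts only — the decode of this value is the same
  field weight in record Ticket: type float32 changed to int32 -> changes Ticket's schema-level verdicts only — the decode of this value is the same
  removed field version from record Ticket (its key "version" joins the reserved list) -> fires no rule on Ticket under this dialect and leaves the result unchanged

decoded: FAILS_AT (role, R5)


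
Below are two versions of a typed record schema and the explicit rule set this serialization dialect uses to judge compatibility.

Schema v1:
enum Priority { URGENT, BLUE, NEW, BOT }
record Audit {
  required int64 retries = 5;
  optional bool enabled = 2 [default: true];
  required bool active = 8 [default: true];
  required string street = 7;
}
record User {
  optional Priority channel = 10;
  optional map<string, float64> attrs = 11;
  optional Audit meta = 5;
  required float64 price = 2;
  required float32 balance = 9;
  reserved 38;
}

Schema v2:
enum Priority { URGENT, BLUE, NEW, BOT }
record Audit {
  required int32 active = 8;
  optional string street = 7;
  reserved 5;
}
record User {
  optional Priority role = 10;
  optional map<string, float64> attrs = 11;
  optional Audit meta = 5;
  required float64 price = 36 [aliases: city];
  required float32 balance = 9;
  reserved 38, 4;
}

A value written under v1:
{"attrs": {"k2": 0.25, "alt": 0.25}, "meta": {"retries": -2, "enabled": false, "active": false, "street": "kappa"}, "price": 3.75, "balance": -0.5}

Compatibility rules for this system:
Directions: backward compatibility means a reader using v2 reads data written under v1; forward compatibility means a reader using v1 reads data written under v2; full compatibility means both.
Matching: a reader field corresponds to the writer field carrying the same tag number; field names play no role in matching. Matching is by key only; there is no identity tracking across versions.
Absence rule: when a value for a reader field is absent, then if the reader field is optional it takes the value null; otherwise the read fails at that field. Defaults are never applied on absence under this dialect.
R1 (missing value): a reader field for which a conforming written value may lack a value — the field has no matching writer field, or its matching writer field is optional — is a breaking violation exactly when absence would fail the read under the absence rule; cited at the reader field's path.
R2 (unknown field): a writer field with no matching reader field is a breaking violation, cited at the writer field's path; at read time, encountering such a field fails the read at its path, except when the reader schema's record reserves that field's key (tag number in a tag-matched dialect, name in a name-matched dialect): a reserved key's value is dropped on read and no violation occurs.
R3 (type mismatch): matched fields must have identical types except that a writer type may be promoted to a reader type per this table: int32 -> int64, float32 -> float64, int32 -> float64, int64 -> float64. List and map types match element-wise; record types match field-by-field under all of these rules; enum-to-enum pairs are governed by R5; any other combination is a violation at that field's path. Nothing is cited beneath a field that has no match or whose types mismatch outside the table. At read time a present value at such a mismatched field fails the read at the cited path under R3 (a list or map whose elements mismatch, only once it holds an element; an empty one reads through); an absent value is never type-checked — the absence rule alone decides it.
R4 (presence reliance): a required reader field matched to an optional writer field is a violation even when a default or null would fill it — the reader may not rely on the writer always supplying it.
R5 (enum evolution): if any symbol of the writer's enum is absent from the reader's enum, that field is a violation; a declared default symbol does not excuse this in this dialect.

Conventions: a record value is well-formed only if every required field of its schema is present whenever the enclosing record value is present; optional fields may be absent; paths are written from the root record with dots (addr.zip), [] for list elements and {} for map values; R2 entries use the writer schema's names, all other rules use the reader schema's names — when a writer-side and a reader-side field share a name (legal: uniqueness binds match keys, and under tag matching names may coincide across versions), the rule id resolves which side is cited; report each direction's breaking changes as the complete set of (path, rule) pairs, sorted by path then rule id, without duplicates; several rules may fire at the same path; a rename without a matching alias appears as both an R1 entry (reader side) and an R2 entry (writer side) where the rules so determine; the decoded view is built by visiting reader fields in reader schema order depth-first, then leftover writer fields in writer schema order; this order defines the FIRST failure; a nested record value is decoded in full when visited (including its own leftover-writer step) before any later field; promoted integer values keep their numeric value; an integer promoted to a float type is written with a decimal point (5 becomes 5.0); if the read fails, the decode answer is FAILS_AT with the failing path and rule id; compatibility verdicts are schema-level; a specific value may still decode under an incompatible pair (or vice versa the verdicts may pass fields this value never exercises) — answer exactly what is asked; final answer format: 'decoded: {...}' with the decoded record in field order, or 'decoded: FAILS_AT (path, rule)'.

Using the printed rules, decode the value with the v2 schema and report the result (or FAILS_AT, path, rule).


the writer's type comes first in each User pair
migrating the User value to v2:
  role := null (absent, optional -> null)
  attrs := {"k2": 0.25, "alt": 0.25}
  read fails at meta.active under R3
  => FAILS_AT (meta.active, R3)
ruling out the remaining User differences:
  removed field retries from record Audit (its key 5 joins the reserved list) -> changes User's schema-level verdicts only — the decode of this value is the same
  renamed field channel to role in record User -> no rule fires on it and the decoded User view is identical with or without it
  field price in record User: tag 2 changed to 36 -> changes User's schema-level verdicts only — the decode of this value is the same
  removed field enabled from record Audit -> changes User's schema-level verdicts only — the decode of this value is the same
  field street in record Audit: required changed to optional -> changes User's schema-level verdicts only — the decode of this value is the same

decoded: FAILS_AT (meta.active, R3)


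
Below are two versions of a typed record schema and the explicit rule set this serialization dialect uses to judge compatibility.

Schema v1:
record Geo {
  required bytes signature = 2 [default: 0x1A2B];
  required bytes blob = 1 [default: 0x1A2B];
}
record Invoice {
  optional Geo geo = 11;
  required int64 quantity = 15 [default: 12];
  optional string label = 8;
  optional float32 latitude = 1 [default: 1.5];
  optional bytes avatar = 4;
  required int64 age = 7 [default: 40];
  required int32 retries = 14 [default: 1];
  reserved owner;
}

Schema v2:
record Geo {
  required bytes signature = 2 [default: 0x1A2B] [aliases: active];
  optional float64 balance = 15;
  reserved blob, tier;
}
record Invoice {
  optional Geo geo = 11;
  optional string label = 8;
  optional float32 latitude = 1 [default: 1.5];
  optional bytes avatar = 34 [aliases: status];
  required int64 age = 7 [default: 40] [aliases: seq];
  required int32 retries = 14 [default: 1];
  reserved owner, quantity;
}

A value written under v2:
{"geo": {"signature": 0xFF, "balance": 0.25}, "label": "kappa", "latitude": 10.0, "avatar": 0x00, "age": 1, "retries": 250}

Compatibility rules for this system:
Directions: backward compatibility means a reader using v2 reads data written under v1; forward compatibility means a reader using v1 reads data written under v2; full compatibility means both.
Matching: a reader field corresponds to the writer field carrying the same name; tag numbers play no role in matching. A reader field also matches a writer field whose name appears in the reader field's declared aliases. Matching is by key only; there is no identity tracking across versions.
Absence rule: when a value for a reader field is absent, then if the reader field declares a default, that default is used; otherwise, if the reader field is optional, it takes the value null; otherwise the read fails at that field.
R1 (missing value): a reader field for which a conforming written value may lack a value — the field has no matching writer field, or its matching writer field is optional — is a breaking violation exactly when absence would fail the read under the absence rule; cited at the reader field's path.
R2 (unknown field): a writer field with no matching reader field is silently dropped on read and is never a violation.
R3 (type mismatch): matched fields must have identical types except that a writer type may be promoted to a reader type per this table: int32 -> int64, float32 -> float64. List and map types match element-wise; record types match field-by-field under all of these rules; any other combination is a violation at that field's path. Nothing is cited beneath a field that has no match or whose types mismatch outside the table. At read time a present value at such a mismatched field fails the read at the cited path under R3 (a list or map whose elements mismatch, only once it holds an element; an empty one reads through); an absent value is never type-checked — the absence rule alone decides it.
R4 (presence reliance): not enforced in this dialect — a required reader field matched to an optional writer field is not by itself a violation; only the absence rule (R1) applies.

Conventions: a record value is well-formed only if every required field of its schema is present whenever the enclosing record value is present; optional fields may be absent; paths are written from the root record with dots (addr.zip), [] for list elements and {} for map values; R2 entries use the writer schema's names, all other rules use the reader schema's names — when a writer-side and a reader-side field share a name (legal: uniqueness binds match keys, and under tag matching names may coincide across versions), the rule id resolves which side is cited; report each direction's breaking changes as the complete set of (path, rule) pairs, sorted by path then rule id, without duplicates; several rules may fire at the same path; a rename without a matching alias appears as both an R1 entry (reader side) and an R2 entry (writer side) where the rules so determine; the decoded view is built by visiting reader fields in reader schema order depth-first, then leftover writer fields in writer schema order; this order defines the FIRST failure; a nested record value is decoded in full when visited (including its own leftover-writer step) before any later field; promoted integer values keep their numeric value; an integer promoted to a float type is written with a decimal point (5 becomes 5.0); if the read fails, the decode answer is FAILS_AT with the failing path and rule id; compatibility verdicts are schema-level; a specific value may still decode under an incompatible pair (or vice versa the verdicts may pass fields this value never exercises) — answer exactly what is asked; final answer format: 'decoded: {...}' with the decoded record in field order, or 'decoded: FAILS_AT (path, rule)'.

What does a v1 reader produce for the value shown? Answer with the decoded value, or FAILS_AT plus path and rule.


the writer's type comes first in each Invoice pair
decode walk for Invoice under reader schema v1:
  geo.signature := 0xFF
  geo.blob := 0x1A2B (missing; default applied)
  writer geo.balance: no reader field; dropped
  quantity := 12 (missing; default applied)
  label := "kappa"
  latitude := 10.0
  avatar := 0x00
  age := 1
  retries := 250
  => decoded: {"geo": {"signature": 0xFF, "blob": 0x1A2B}, "quantity": 12, "label": "kappa", "latitude": 10.0, "avatar": 0x00, "age": 1, "retries": 250}
checking off the Invoice differences that do not matter here:
  field avatar in record Invoice: tag 4 changed to 34 -> triggers nothing under the printed rules; the Invoice answer is the same either way
  removed field quantity from record Invoice (its key "quantity" joins the reserved list) -> triggers nothing under the printed rules; the Invoice answer is the same either way
  removed field blob from record Geo (its key "blob" joins the reserved list) -> triggers nothing under the printed rules; the Invoice answer is the same either way
  added field balance to record Geo: optional float64, tag 15 (in v2 it sits last) -> triggers nothing under the printed rules; the Invoice answer is the same either way

decoded: {"geo": {"signature": 0xFF, "blob": 0x1A2B}, "quantity": 12, "label": "kappa", "latitude": 10.0, "avatar": 0x00, "age": 1, "retries": 250}


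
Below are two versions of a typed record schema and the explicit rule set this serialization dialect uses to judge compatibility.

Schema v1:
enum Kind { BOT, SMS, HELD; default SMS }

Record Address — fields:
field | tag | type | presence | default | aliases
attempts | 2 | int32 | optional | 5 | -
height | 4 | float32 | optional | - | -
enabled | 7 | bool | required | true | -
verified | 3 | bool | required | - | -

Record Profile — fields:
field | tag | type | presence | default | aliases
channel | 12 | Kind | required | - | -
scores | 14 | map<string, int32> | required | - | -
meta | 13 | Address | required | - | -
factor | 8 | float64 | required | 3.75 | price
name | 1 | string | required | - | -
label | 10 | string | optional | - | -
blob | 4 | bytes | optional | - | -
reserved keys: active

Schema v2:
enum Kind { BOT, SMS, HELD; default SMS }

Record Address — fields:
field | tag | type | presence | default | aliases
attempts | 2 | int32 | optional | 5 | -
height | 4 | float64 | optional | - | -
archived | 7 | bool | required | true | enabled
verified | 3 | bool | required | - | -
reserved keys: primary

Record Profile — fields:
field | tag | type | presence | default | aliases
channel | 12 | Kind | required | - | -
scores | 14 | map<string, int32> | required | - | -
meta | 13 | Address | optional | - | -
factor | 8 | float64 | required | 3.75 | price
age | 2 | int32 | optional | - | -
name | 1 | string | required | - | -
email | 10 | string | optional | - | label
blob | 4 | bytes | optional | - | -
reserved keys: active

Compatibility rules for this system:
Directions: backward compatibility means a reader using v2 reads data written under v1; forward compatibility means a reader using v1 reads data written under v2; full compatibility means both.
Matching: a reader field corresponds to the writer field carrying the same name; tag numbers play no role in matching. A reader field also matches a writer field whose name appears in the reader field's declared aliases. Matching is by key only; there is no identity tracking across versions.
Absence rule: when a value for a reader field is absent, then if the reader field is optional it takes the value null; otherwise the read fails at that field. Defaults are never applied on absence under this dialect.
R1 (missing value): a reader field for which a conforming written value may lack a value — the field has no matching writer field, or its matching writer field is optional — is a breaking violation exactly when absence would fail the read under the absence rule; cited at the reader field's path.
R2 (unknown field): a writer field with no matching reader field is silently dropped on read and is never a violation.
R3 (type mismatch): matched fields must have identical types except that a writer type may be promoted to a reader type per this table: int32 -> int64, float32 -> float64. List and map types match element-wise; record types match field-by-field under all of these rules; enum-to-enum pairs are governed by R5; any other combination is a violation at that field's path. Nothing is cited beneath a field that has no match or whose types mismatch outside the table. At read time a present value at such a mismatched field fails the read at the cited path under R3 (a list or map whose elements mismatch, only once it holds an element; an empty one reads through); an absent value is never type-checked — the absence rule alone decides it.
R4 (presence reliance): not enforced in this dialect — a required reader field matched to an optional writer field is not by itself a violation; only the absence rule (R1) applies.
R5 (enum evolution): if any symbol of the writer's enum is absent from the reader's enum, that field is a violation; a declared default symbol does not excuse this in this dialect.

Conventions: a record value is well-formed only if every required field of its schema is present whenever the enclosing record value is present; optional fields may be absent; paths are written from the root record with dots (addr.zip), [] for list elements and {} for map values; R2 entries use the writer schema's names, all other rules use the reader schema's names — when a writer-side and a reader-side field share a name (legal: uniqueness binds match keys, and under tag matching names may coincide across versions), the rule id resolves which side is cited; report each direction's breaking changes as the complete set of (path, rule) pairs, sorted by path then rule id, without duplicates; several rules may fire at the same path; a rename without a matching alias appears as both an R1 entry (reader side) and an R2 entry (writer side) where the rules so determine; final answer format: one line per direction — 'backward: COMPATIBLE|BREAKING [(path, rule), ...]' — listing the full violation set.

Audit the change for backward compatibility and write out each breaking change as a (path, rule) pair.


arrows below run writer -> reader for Profile
checking backward for Profile: reader v2 against writer v1:
  channel <- channel (Kind -> Kind, writer required)
  scores <- scores (map<string, int32> -> map<string, int32>, writer required)
  meta <- meta (Address -> Address, writer required)
  factor <- factor (float64 -> float64, writer required)
  age has no writer counterpart
  name <- name (string -> string, writer required)
  email <- label (string -> string, writer optional)
  blob <- blob (bytes -> bytes, writer optional)
  meta.attempts <- meta.attempts (int32 -> int32, writer optional)
  meta.height <- meta.height (float32 -> float64, writer optional)
  meta.archived <- meta.enabled (bool -> bool, writer required)
  meta.verified <- meta.verified (bool -> bool, writer required)
  => backward: COMPATIBLE
remaining Profile differences; none change what is asked:
  renamed field label to email in record Profile (alias label declared on the renamed field) -> inert for the asked Profile verdict: nothing fires
  added field age to record Profile: optional int32, tag 2 (in v2 it sits immediately before name) -> inert for the asked Profile verdict: nothing fires
  field meta in record Profile: required changed to optional -> its effect on Profile is confined to the forward direction, not asked
  renamed field enabled to archived in record Address (alias enabled declared on the renamed field) -> its effect on Profile is confined to the forward direction, not asked
  field height in record Address: type float32 changed to float64 -> its effect on Profile is confined to the forward direction, not asked

backward: COMPATIBLE []


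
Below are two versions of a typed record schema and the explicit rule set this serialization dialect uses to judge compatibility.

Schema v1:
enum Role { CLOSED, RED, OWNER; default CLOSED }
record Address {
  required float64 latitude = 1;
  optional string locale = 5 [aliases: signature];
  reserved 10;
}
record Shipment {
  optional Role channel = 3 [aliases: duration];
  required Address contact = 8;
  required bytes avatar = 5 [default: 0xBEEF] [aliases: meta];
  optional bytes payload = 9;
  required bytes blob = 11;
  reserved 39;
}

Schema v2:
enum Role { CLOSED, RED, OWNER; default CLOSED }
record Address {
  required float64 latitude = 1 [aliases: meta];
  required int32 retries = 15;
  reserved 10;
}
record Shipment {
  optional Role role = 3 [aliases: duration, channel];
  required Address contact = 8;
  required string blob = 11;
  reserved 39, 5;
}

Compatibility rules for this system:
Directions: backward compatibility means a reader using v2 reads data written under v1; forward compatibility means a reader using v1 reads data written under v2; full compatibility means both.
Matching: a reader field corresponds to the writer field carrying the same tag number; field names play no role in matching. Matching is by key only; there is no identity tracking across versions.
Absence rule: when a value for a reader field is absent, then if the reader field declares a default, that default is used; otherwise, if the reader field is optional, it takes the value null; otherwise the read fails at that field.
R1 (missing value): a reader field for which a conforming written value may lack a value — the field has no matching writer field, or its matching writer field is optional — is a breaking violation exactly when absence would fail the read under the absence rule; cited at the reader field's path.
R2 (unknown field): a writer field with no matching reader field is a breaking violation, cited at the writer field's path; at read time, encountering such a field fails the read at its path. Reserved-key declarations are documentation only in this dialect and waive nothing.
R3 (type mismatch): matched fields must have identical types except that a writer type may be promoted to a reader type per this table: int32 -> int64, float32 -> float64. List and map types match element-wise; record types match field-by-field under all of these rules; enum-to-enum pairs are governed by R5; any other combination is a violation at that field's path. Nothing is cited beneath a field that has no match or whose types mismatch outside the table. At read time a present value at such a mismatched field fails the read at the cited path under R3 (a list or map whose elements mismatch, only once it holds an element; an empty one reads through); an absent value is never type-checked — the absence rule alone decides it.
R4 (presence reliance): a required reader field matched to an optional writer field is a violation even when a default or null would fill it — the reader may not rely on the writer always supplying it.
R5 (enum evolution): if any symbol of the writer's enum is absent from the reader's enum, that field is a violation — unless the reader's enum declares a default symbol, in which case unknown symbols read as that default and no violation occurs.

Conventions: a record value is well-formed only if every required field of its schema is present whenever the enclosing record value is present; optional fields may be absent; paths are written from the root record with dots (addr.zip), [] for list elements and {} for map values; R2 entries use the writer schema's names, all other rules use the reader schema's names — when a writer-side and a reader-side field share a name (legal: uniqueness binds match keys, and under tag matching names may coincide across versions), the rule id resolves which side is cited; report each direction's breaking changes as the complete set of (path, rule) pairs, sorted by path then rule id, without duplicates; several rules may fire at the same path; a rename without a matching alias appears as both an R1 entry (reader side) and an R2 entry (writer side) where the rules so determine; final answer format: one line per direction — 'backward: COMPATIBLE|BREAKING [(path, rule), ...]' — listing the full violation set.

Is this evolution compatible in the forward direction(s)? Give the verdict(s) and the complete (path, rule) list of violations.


arrows below run writer -> reader for Shipment
forward on Shipment — v1 reading data written by v2:
  channel: paired with writer role (Role -> Role; writer optional)
  contact: paired with writer contact (Address -> Address; writer required)
  avatar has no writer counterpart
  payload has no writer counterpart
  blob: paired with writer blob (string -> bytes; writer required)
  contact.latitude: paired with writer contact.latitude (float64 -> float64; writer required)
  contact.locale has no writer counterpart
  contact.retries (writer side), unknown to reader
  R3 fires at blob
  R2 fires at contact.retries
  => forward verdict for Shipment: BREAKING, 2 violation(s)
checking off the Shipment differences that do not matter here:
  removed field avatar from record Shipment (its key 5 joins the reserved list) -> matters only for Shipment's backward compatibility — outside the asked direction
  removed field locale from record Address -> matters only for Shipment's backward compatibility — outside the asked direction
  renamed field channel to role in record Shipment (alias channel declared on the renamed field) -> inert for the asked Shipment verdict: nothing fires
  removed field payload from record Shipment -> matters only for Shipment's backward compatibility — outside the asked direction

forward: BREAKING [(blob, R3), (contact.retries, R2)]


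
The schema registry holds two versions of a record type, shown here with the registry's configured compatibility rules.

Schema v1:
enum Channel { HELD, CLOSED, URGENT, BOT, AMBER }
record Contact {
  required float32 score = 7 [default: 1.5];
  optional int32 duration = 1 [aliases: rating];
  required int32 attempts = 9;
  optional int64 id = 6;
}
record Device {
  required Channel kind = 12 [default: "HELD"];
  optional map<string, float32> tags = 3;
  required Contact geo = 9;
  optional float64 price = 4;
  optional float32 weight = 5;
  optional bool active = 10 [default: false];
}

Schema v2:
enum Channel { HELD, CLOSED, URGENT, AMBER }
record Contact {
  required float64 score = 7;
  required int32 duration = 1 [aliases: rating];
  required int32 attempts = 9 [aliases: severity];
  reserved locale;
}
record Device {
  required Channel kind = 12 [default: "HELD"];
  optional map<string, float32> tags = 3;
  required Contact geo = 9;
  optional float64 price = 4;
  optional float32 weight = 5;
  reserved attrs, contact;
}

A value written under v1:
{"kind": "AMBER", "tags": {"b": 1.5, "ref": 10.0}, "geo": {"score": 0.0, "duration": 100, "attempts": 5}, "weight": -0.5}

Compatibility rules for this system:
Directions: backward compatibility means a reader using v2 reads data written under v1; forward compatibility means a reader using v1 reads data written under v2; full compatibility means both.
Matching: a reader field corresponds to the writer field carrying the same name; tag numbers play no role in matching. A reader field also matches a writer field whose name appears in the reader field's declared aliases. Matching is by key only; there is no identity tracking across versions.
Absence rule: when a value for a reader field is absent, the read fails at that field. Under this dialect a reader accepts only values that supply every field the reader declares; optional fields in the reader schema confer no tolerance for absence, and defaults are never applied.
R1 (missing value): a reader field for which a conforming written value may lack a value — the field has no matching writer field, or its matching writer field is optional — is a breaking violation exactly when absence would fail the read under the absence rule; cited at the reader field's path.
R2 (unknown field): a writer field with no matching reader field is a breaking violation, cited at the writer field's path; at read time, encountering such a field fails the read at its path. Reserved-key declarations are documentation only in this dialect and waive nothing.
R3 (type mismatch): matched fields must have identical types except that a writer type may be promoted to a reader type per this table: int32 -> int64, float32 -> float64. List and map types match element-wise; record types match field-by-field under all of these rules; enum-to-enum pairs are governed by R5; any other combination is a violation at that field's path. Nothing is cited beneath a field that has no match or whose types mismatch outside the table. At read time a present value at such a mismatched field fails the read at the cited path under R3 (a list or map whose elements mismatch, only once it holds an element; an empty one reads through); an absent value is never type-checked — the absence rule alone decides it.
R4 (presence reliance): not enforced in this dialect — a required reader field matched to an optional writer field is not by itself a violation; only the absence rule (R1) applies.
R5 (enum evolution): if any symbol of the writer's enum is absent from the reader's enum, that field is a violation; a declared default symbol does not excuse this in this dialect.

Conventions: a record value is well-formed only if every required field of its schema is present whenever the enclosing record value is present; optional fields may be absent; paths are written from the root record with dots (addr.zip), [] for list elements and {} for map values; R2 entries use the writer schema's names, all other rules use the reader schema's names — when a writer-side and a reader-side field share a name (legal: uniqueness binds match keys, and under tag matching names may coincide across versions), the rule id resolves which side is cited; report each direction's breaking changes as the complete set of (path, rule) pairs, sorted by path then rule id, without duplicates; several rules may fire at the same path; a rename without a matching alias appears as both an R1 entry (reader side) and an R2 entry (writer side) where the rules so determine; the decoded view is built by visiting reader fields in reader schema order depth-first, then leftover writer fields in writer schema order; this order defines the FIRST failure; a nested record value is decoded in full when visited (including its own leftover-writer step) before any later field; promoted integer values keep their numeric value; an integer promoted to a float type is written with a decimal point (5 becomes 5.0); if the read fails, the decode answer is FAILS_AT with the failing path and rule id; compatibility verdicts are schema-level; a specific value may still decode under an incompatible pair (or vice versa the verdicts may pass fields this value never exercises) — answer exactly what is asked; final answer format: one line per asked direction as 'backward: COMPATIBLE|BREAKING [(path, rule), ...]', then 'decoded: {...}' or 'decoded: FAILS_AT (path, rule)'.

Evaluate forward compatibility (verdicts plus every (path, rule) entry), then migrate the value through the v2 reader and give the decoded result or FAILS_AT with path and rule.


forward: BREAKING [(active, R1), (geo.id, R1), (geo.score, R3), (price, R1), (tags, R1), (weight, R1)]; decoded: FAILS_AT (price, R1)

the writer's type comes first in each Device pair
forward on Device — v1 reading data written by v2:
  kind <- kind (Channel -> Channel, writer required)
  tags <- tags (map<string, float32> -> map<string, float32>, writer optional)
  geo <- geo (Contact -> Contact, writer required)
  price <- price (float64 -> float64, writer optional)
  weight <- weight (float32 -> float32, writer optional)
  active: no writer match
  geo.score <- geo.score (float64 -> float32, writer required)
  geo.duration <- geo.duration (int32 -> int32, writer required)
  geo.attempts <- geo.attempts (int32 -> int32, writer required)
  geo.id: no writer match
  rule R1 violated at active
  rule R1 violated at geo.id
  rule R3 violated at geo.score
  rule R1 violated at price
  rule R1 violated at tags
  rule R1 violated at weight
  => forward verdict for Device: BREAKING, 6 violation(s)
decoding the Device value with the v2 reader:
  kind := "AMBER"
  tags := {"b": 1.5, "ref": 10.0}
  geo.score := 0.0 (float32 -> float64)
  geo.duration := 100
  geo.attempts := 5
  read fails at price under R1 (no fill)
  => FAILS_AT (price, R1)
remaining Device differences; none change what is asked:
  enum Channel (field kind in record Device): symbol BOT removed -> its effect on Device is confined to the backward direction, not asked
  removed field active from record Device -> its effect on Device is confined to the backward direction, not asked


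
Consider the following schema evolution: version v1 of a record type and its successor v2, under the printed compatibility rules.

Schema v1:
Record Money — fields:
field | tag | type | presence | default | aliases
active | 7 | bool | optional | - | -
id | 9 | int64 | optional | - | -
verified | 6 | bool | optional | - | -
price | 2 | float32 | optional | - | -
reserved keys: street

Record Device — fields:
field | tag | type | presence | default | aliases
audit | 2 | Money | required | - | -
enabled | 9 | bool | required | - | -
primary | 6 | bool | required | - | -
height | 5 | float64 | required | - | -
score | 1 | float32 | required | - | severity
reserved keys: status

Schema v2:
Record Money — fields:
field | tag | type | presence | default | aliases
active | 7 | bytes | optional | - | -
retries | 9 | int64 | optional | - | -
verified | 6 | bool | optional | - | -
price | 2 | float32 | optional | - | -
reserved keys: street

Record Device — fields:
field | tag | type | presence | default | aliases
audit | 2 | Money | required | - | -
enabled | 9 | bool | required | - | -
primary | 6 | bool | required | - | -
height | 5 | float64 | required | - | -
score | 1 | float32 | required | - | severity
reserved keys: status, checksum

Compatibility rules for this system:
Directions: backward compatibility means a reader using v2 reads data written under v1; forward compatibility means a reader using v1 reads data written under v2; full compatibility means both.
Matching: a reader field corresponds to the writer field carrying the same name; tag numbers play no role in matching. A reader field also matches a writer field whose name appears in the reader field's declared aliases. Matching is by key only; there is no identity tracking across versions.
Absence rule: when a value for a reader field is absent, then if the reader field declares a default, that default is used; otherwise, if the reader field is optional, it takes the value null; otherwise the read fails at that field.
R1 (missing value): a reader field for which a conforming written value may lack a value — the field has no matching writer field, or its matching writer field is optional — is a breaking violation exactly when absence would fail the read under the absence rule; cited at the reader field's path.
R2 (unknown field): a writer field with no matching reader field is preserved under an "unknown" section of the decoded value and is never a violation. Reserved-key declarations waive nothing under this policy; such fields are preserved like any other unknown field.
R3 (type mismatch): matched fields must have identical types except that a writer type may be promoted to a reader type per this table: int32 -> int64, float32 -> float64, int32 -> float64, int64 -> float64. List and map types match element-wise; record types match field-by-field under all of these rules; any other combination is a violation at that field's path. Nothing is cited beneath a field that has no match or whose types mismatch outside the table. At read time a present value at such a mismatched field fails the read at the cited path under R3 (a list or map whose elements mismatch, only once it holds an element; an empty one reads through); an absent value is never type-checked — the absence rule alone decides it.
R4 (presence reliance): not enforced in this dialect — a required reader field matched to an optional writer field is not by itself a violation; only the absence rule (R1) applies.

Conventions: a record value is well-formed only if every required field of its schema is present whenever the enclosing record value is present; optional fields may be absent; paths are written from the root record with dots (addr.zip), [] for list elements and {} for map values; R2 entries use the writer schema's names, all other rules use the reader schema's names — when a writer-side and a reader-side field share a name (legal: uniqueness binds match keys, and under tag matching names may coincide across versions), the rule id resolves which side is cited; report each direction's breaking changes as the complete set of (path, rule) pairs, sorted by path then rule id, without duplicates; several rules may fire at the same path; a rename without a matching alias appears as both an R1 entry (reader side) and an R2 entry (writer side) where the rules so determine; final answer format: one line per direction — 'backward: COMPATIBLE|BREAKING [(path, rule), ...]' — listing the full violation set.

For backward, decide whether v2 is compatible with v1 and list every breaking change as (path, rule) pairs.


backward: BREAKING [(audit.active, R3)]

arrows below run writer -> reader for Device
backward for Device (reader v2, writer v1):
  audit: Money -> Money, writer required; from audit
  enabled: bool -> bool, writer required; from enabled
  primary: bool -> bool, writer required; from primary
  height: float64 -> float64, writer required; from height
  score: float32 -> float32, writer required; from score
  audit.active: bool -> bytes, writer optional; from audit.active
  audit.retries has no writer counterpart
  audit.verified: bool -> bool, writer optional; from audit.verified
  audit.price: float32 -> float32, writer optional; from audit.price
  audit.id (writer side), unknown to reader
  violation R3 at audit.active
  => 1 violation(s): backward is BREAKING for Device
checking off the Device differences that do not matter here:
  renamed field id to retries in record Money -> fires no rule on Device, leaving the asked answer as it is
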